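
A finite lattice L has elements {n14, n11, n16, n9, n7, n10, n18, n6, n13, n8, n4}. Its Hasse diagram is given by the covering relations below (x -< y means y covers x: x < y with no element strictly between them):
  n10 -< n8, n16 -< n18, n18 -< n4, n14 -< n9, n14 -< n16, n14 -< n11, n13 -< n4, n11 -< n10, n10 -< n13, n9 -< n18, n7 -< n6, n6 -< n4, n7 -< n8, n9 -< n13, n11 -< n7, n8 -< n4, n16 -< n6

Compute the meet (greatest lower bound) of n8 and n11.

Common lower bounds of {n8, n11}: n11, n14.
The greatest among these is n11.

n11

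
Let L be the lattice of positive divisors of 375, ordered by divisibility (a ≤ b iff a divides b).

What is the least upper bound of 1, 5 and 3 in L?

In the divisibility order, the join is the least common multiple: lcm(1, 5, 3) = 15.

15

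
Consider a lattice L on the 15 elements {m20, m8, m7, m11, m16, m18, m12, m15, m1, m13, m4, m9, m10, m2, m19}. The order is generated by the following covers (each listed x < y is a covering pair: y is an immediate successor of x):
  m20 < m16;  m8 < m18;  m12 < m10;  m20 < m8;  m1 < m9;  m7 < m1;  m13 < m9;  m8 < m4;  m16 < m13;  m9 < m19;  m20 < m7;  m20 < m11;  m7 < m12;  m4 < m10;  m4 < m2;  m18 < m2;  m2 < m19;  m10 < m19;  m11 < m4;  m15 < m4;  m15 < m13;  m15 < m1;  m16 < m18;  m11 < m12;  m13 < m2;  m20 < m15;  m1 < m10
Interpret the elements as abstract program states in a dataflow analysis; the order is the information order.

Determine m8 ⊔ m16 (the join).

m18

Common upper bounds of {m8, m16}: m18, m19, m2.
The least among these is m18.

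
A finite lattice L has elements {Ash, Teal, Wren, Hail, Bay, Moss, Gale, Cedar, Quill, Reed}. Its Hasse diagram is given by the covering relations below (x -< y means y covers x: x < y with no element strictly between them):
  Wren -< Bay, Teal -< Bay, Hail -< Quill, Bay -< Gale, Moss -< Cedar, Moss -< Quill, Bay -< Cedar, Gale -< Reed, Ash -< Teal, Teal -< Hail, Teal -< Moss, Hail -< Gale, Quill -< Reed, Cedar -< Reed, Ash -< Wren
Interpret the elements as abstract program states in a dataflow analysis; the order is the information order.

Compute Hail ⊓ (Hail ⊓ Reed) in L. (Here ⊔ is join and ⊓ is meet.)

Hail

Hail ∧ Reed = Hail
Hail ∧ Hail = Hail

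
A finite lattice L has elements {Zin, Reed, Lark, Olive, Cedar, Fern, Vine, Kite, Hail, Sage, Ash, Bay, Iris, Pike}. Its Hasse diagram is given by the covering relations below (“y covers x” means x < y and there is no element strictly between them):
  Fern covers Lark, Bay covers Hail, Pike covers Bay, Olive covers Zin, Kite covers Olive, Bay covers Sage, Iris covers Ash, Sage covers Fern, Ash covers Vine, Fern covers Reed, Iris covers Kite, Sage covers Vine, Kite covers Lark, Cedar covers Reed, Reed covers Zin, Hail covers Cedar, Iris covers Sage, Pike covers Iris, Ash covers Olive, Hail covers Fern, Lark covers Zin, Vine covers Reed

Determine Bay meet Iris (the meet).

Common lower bounds of {Bay, Iris}: Fern, Lark, Reed, Sage, Vine, Zin.
The greatest among these is Sage.

Sage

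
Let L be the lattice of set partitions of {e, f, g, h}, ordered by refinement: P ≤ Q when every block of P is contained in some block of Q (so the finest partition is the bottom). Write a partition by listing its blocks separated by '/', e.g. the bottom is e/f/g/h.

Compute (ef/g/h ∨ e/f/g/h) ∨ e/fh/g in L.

ef/g/h ∨ e/f/g/h = ef/g/h
ef/g/h ∨ e/fh/g = efh/g

efh/g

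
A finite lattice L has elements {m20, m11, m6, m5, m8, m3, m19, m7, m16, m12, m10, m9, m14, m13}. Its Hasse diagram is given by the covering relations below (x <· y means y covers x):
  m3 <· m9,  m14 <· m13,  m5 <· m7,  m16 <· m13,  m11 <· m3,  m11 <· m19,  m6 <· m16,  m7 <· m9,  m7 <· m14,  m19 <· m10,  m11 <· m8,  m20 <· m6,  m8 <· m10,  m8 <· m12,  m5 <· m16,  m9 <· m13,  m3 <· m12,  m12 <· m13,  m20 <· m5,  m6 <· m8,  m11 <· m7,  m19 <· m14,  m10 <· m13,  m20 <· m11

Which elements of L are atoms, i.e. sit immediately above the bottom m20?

m11, m5, m6

The atoms are exactly the elements that cover m20: m11, m5, m6.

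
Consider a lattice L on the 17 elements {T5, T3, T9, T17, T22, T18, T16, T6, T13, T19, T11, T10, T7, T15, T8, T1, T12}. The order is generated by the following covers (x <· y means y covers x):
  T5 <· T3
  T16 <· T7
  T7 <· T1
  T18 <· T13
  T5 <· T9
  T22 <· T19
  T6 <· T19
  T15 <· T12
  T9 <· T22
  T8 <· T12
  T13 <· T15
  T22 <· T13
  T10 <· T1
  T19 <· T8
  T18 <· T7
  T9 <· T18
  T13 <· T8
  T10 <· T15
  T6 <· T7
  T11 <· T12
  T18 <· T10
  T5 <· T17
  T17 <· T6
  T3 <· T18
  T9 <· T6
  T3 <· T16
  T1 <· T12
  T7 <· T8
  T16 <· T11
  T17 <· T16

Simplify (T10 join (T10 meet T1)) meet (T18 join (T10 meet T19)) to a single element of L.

T18

T10 ∧ T1 = T10
T10 ∨ T10 = T10
T10 ∧ T19 = T9
T18 ∨ T9 = T18
T10 ∧ T18 = T18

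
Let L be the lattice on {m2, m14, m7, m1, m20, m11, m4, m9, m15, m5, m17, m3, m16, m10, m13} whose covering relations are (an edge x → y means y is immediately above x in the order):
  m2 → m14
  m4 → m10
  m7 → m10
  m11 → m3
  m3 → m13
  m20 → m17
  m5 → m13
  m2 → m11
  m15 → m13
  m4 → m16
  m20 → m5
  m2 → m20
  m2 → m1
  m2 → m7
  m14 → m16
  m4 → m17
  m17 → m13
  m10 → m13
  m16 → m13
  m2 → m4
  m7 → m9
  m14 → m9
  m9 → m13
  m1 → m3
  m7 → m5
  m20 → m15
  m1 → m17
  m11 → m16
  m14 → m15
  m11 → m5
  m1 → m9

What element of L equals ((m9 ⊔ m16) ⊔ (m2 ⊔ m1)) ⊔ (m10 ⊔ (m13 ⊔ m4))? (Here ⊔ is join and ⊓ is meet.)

m9 ∨ m16 = m13
m2 ∨ m1 = m1
m13 ∨ m1 = m13
m13 ∨ m4 = m13
m10 ∨ m13 = m13
m13 ∨ m13 = m13

m13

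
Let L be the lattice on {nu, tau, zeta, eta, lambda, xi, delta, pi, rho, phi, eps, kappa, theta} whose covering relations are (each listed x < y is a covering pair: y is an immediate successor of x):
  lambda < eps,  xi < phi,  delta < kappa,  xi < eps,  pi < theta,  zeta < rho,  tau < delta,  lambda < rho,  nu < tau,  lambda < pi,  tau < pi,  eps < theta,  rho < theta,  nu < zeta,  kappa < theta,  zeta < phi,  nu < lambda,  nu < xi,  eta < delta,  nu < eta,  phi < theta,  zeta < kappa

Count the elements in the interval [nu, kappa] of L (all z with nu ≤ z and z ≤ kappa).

6

The interval [nu, kappa] = {delta, eta, kappa, nu, tau, zeta}, which has 6 elements.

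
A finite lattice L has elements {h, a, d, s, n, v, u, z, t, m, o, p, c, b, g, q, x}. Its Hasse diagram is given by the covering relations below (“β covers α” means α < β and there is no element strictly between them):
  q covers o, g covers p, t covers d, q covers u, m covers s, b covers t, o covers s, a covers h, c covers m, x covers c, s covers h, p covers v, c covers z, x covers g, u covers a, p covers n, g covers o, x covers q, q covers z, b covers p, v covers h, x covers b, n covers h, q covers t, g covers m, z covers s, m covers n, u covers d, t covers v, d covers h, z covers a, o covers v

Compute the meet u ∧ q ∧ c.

a

Common lower bounds of {u, q, c}: a, h.
The greatest among these is a.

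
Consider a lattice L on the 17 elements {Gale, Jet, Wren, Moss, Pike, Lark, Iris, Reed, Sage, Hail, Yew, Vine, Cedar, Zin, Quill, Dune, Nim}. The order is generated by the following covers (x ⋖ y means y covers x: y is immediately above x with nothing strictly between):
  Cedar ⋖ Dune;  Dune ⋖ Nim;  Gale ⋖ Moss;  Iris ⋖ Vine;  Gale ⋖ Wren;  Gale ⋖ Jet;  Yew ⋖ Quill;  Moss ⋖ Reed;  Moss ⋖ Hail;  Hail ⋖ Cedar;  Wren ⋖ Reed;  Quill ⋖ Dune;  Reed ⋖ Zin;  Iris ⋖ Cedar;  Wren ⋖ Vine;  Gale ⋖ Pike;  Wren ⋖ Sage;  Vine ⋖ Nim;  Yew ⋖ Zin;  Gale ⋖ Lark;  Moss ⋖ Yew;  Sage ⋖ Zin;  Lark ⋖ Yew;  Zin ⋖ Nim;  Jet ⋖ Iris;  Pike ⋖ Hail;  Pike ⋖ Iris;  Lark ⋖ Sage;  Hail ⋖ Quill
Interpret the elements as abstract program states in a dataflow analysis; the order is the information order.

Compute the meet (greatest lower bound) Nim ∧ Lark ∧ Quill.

Common lower bounds of {Nim, Lark, Quill}: Gale, Lark.
The greatest among these is Lark.

Lark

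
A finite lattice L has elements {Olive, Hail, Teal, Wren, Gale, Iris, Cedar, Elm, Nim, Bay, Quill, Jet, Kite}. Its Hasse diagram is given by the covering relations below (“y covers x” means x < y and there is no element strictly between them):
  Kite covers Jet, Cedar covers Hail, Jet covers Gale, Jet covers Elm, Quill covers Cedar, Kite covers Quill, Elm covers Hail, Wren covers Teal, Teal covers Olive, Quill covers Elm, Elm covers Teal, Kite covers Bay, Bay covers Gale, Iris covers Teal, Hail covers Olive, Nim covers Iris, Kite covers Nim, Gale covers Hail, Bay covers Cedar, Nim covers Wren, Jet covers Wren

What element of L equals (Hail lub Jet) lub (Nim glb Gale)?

Jet

Hail ∨ Jet = Jet
Nim ∧ Gale = Olive
Jet ∨ Olive = Jet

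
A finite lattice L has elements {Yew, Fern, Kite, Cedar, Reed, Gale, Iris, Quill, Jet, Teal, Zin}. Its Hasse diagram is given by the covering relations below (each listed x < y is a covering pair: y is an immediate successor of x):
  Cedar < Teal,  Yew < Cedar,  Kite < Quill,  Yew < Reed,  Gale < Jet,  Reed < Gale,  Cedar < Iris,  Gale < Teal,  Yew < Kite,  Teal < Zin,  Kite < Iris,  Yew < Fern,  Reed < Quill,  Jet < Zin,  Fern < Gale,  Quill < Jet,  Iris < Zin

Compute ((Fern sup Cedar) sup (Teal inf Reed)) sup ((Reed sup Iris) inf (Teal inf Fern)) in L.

Fern ∨ Cedar = Teal
Teal ∧ Reed = Reed
Teal ∨ Reed = Teal
Reed ∨ Iris = Zin
Teal ∧ Fern = Fern
Zin ∧ Fern = Fern
Teal ∨ Fern = Teal

Teal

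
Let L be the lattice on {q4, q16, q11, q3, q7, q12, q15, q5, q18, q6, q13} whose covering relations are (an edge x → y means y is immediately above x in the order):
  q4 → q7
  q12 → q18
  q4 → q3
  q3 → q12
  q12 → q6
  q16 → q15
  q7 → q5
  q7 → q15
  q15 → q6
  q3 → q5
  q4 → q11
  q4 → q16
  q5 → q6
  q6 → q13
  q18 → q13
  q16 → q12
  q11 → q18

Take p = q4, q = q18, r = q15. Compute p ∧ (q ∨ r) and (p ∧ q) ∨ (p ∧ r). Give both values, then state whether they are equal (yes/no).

q4; q4; yes

q ∨ r = q13, so p ∧ (q ∨ r) = q4 ∧ q13 = q4.
p ∧ q = q4 and p ∧ r = q4, so (p ∧ q) ∨ (p ∧ r) = q4 ∨ q4 = q4.
Equal: yes.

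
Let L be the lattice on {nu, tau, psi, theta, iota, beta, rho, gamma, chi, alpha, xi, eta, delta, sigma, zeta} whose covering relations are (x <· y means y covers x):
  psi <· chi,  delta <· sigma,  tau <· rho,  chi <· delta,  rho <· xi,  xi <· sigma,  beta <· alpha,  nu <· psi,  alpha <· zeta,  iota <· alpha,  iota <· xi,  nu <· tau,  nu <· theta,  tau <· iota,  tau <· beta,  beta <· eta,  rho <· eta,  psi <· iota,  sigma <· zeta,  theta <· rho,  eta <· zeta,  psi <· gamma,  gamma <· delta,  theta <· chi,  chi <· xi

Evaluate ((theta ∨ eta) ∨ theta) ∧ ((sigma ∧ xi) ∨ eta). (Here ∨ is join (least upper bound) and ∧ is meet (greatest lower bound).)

eta

theta ∨ eta = eta
eta ∨ theta = eta
sigma ∧ xi = xi
xi ∨ eta = zeta
eta ∧ zeta = eta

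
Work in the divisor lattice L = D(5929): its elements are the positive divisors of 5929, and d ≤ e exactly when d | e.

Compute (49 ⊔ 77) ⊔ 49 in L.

539

49 ∨ 77 = 539
539 ∨ 49 = 539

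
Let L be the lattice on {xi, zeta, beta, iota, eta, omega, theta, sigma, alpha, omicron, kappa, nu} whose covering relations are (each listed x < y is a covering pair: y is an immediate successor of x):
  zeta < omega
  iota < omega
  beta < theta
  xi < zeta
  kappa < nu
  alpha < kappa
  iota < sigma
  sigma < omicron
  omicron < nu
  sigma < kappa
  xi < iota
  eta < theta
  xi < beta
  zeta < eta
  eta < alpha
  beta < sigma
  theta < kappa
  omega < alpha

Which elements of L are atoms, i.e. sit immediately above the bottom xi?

The atoms are exactly the elements that cover xi: beta, iota, zeta.

beta, iota, zeta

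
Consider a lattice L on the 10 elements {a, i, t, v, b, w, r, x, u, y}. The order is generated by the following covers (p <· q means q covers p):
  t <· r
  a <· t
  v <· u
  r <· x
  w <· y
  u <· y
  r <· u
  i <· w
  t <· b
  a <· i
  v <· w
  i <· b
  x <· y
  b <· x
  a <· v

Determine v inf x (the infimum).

Common lower bounds of {v, x}: a.
The greatest among these is a.

a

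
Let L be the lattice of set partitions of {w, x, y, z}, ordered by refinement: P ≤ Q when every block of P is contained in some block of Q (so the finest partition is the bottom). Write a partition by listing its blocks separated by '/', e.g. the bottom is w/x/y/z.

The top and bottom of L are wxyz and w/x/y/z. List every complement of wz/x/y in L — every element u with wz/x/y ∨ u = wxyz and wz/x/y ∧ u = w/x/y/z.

Need u with wz/x/y ∨ u = wxyz and wz/x/y ∧ u = w/x/y/z.
Checking each element gives: w/xyz, wx/yz, wxy/z, wy/xz.

w/xyz, wx/yz, wxy/z, wy/xz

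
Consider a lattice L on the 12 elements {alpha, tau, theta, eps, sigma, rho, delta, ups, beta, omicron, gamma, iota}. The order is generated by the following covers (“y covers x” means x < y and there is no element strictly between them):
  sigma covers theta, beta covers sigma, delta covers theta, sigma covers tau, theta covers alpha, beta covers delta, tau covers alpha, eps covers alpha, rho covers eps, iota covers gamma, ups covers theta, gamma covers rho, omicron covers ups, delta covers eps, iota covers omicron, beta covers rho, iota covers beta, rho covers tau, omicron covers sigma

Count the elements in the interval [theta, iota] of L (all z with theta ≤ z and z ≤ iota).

7

The interval [theta, iota] = {beta, delta, iota, omicron, sigma, theta, ups}, which has 7 elements.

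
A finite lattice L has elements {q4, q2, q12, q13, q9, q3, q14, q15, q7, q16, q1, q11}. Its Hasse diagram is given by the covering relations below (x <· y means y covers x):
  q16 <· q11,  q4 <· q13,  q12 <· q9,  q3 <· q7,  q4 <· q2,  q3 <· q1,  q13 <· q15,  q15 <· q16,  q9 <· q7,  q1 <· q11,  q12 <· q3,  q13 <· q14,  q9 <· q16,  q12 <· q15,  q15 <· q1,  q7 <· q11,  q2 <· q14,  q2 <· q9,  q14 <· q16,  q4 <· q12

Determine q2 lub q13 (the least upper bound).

q14

Common upper bounds of {q2, q13}: q11, q14, q16.
The least among these is q14.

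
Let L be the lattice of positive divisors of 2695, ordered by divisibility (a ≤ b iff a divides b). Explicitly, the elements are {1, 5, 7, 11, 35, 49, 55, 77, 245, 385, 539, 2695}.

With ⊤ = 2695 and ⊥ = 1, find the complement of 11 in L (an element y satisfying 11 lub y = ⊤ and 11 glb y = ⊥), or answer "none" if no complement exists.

Need y with 11 ∨ y = 2695 and 11 ∧ y = 1.
Checking each element gives: 245.

245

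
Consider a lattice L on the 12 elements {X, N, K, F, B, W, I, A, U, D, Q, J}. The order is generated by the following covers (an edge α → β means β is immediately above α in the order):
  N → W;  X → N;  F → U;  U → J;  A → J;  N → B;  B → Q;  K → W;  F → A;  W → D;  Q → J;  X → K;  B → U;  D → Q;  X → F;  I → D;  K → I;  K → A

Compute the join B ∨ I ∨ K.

Common upper bounds of {B, I, K}: J, Q.
The least among these is Q.

Q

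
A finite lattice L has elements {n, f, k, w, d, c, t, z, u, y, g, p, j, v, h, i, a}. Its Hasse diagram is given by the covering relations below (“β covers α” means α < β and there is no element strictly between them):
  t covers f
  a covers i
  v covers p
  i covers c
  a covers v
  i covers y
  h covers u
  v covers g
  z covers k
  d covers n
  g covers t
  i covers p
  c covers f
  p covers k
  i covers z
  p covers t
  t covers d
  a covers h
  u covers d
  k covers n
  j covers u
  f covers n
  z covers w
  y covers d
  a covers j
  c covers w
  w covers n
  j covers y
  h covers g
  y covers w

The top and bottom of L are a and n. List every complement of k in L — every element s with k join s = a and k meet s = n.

Need s with k ∨ s = a and k ∧ s = n.
Checking each element gives: h, j, u.

h, j, u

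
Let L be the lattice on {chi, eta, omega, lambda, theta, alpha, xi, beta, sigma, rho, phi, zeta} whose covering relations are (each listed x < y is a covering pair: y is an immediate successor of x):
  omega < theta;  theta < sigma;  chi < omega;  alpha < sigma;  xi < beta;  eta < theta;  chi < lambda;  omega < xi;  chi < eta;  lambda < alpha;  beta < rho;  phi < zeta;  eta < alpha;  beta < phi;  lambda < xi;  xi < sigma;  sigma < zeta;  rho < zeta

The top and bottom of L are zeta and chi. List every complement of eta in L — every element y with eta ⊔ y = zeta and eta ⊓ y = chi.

beta, phi, rho

Need y with eta ∨ y = zeta and eta ∧ y = chi.
Checking each element gives: beta, phi, rho.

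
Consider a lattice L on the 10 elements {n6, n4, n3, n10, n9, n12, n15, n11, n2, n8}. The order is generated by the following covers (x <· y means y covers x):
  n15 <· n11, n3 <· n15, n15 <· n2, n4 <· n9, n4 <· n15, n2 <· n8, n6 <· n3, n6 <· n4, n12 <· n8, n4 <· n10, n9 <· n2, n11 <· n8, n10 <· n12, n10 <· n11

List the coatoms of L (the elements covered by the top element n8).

The coatoms are exactly the elements covered by n8: n11, n12, n2.

n11, n12, n2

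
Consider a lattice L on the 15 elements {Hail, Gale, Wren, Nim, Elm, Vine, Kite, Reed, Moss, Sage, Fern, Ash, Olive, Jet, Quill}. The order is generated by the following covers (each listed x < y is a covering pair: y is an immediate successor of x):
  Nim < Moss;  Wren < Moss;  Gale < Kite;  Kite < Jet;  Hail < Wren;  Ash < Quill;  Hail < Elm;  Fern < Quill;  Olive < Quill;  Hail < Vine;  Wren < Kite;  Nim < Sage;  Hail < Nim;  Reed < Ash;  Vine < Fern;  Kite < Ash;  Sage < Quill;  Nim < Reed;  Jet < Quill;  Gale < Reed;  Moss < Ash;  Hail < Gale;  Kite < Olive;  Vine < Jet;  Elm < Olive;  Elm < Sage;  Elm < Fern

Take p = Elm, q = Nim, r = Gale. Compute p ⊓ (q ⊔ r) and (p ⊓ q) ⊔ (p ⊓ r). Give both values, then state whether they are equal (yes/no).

q ⊔ r = Reed, so p ⊓ (q ⊔ r) = Elm ⊓ Reed = Hail.
p ⊓ q = Hail and p ⊓ r = Hail, so (p ⊓ q) ⊔ (p ⊓ r) = Hail ⊔ Hail = Hail.
Equal: yes.

Hail; Hail; yes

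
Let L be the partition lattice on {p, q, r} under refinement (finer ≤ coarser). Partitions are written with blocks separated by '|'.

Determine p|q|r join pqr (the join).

The join of p|q|r and pqr merges any blocks that overlap across the partitions, giving pqr.

pqr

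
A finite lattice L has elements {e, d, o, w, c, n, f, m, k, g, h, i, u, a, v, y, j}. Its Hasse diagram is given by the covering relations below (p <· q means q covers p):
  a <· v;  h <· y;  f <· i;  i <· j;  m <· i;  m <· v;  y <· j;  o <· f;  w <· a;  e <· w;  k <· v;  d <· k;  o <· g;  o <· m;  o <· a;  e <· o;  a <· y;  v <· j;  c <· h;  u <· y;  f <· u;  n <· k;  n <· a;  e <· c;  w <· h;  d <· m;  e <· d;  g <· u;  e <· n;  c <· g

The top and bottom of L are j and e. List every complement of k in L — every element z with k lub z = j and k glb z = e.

Need z with k ∨ z = j and k ∧ z = e.
Checking each element gives: c, f, g, h, u.

c, f, g, h, u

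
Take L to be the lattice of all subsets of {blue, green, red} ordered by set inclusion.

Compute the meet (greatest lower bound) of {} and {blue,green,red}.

Common lower bounds of {{}, {blue,green,red}}: {}.
The greatest among these is {}.

{}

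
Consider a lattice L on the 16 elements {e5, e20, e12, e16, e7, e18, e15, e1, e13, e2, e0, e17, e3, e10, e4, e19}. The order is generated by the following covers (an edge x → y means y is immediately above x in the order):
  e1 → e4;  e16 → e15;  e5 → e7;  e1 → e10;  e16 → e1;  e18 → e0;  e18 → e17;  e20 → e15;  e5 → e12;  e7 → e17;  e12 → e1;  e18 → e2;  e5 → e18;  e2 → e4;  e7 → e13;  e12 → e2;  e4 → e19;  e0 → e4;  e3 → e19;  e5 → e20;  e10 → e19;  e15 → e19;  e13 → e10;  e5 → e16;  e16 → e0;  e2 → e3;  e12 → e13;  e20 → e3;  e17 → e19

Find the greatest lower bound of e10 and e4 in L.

e1

Common lower bounds of {e10, e4}: e1, e12, e16, e5.
The greatest among these is e1.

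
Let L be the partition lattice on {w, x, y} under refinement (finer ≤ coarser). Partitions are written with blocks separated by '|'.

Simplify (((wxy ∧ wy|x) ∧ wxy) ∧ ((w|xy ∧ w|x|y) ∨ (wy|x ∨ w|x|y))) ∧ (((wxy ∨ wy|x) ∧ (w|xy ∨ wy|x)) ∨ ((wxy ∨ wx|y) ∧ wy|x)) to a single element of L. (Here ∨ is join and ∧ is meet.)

wy|x

wxy ∧ wy|x = wy|x
wy|x ∧ wxy = wy|x
w|xy ∧ w|x|y = w|x|y
wy|x ∨ w|x|y = wy|x
w|x|y ∨ wy|x = wy|x
wy|x ∧ wy|x = wy|x
wxy ∨ wy|x = wxy
w|xy ∨ wy|x = wxy
wxy ∧ wxy = wxy
wxy ∨ wx|y = wxy
wxy ∧ wy|x = wy|x
wxy ∨ wy|x = wxy
wy|x ∧ wxy = wy|x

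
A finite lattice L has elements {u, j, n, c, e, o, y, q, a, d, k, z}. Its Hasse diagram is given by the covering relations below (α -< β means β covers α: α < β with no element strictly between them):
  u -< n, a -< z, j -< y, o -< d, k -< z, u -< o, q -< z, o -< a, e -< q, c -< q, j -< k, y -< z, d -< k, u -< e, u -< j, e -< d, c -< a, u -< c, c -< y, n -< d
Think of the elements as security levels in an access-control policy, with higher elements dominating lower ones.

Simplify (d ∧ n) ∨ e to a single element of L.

d

d ∧ n = n
n ∨ e = d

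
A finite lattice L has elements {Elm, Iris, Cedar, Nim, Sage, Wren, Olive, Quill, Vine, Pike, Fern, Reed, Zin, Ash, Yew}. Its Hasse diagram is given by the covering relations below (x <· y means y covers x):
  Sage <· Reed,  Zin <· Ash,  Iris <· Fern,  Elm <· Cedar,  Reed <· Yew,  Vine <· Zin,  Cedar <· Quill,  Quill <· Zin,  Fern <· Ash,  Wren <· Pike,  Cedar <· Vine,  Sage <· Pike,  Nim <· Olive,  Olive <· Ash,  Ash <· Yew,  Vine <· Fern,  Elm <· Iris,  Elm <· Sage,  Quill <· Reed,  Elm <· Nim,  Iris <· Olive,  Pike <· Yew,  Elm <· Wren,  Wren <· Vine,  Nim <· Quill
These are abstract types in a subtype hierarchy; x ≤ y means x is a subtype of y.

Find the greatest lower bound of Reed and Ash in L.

Common lower bounds of {Reed, Ash}: Cedar, Elm, Nim, Quill.
The greatest among these is Quill.

Quill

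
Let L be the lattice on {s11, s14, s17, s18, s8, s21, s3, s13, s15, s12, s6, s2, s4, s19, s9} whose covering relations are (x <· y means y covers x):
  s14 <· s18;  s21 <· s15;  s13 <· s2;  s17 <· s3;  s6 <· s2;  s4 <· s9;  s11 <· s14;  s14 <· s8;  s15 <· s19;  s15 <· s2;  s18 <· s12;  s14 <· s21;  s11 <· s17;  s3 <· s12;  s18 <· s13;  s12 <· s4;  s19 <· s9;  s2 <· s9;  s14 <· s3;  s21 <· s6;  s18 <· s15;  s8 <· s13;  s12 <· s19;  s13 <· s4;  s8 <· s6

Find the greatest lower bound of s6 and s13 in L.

s8

Common lower bounds of {s6, s13}: s11, s14, s8.
The greatest among these is s8.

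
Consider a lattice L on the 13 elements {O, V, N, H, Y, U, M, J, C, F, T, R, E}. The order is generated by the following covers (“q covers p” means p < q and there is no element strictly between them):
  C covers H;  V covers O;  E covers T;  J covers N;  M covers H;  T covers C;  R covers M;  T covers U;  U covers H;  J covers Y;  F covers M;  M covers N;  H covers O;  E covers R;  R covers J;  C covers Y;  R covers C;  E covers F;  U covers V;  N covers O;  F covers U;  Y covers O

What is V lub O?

V

Common upper bounds of {V, O}: E, F, T, U, V.
The least among these is V.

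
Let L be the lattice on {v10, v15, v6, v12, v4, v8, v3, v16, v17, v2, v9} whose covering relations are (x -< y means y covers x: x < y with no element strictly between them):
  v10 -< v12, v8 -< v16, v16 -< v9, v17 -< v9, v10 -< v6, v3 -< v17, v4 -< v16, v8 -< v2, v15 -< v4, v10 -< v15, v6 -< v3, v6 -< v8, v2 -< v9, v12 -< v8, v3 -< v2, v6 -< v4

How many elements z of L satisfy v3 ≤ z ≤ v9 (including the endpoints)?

4

The interval [v3, v9] = {v17, v2, v3, v9}, which has 4 elements.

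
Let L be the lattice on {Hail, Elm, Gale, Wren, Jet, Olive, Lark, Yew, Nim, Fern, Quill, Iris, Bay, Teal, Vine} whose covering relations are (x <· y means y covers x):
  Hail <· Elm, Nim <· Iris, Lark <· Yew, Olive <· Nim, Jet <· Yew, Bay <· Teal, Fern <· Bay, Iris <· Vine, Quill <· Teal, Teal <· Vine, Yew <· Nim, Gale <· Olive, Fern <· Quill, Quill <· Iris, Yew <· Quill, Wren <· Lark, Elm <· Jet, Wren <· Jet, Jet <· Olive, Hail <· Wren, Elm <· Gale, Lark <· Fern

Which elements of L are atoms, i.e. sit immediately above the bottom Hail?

The atoms are exactly the elements that cover Hail: Elm, Wren.

Elm, Wren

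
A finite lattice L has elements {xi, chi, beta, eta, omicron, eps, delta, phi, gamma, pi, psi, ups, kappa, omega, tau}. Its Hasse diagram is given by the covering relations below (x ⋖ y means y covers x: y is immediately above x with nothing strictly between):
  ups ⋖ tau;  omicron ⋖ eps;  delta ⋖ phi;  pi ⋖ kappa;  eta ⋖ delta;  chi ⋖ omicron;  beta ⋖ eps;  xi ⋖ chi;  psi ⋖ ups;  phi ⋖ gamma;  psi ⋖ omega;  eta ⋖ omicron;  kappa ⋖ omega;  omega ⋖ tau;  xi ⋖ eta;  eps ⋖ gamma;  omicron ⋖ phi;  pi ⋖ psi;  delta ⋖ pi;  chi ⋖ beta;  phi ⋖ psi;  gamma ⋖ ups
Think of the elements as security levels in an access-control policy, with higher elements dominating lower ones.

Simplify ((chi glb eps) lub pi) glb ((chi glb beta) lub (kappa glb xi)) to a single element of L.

chi ∧ eps = chi
chi ∨ pi = psi
chi ∧ beta = chi
kappa ∧ xi = xi
chi ∨ xi = chi
psi ∧ chi = chi

chi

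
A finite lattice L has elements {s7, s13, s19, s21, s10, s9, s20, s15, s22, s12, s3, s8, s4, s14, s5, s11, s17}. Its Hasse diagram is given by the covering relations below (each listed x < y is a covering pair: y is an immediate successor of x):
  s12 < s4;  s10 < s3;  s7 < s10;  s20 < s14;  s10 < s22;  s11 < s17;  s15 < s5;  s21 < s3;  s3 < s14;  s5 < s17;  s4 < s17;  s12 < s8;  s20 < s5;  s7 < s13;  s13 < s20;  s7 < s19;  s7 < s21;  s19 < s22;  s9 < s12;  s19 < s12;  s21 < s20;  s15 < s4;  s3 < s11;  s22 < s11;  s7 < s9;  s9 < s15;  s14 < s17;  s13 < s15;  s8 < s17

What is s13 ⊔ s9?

s15

Common upper bounds of {s13, s9}: s15, s17, s4, s5.
The least among these is s15.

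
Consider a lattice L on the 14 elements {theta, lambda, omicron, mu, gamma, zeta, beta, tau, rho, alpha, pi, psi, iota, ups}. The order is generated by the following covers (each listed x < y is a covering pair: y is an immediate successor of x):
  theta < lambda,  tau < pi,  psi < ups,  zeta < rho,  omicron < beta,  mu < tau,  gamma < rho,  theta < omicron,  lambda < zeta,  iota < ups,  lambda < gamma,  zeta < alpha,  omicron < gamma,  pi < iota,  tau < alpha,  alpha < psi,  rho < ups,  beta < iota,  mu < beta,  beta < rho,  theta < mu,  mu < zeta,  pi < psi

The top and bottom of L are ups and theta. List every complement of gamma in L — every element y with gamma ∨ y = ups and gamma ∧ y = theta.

pi, tau

Need y with gamma ∨ y = ups and gamma ∧ y = theta.
Checking each element gives: pi, tau.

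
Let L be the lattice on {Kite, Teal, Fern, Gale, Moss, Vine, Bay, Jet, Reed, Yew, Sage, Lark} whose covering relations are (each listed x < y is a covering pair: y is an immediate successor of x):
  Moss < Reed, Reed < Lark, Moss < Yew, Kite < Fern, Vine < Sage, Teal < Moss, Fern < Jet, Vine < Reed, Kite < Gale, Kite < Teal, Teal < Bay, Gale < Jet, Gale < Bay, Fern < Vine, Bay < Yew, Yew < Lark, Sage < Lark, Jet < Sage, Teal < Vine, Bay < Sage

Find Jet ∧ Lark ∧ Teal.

Common lower bounds of {Jet, Lark, Teal}: Kite.
The greatest among these is Kite.

Kite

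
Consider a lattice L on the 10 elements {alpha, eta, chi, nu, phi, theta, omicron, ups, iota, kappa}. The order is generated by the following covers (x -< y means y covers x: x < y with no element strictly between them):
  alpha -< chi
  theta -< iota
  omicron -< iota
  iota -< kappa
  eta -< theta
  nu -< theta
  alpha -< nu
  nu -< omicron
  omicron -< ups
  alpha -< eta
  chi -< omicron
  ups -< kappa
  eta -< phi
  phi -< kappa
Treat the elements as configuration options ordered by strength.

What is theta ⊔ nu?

theta

Common upper bounds of {theta, nu}: iota, kappa, theta.
The least among these is theta.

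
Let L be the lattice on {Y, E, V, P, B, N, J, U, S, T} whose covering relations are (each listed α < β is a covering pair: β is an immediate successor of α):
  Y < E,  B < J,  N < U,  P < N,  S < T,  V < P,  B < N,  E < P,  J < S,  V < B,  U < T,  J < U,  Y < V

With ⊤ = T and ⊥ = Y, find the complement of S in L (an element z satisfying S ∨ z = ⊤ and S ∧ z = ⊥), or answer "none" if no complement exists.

Need z with S ∨ z = T and S ∧ z = Y.
Checking each element gives: E.

E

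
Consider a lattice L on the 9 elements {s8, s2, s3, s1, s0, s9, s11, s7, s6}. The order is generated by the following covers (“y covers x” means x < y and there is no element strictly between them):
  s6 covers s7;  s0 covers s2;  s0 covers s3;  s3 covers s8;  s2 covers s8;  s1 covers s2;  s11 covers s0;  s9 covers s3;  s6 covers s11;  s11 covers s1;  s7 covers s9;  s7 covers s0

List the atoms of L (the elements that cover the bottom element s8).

The atoms are exactly the elements that cover s8: s2, s3.

s2, s3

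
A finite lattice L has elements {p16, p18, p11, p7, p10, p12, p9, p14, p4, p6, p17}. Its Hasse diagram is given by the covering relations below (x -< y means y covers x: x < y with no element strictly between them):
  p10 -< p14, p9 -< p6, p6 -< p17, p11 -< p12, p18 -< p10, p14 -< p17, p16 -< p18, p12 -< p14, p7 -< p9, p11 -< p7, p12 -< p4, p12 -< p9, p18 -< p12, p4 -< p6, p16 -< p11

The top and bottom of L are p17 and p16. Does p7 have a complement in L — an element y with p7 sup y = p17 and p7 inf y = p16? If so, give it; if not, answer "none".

p10

Need y with p7 ∨ y = p17 and p7 ∧ y = p16.
Checking each element gives: p10.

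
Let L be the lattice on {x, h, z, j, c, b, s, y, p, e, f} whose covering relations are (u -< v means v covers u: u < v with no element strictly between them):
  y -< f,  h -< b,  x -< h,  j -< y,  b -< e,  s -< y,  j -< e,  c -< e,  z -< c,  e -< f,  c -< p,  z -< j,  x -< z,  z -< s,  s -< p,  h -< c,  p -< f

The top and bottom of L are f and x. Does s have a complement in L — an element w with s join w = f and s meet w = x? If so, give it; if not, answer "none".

b

Need w with s ∨ w = f and s ∧ w = x.
Checking each element gives: b.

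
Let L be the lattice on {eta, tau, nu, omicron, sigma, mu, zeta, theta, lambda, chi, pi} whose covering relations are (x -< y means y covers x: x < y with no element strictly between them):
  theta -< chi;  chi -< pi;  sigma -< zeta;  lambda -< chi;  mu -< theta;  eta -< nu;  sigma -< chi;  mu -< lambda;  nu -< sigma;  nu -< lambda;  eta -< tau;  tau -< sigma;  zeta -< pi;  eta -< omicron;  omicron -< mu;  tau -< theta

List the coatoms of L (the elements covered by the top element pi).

The coatoms are exactly the elements covered by pi: chi, zeta.

chi, zeta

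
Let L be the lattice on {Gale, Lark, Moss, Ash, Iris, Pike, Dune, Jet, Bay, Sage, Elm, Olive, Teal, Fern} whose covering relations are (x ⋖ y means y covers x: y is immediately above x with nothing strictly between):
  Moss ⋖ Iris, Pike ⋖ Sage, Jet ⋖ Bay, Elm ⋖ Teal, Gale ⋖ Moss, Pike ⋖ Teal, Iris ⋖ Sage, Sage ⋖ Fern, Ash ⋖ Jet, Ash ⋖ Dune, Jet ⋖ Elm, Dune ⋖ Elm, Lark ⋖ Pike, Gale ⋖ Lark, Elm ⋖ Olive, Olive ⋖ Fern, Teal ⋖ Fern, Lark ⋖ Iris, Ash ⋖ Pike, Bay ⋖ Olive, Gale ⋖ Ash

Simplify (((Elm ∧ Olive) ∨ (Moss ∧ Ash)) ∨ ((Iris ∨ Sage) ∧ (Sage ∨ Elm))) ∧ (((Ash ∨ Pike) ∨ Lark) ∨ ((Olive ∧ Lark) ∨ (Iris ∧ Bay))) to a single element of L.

Pike

Elm ∧ Olive = Elm
Moss ∧ Ash = Gale
Elm ∨ Gale = Elm
Iris ∨ Sage = Sage
Sage ∨ Elm = Fern
Sage ∧ Fern = Sage
Elm ∨ Sage = Fern
Ash ∨ Pike = Pike
Pike ∨ Lark = Pike
Olive ∧ Lark = Gale
Iris ∧ Bay = Gale
Gale ∨ Gale = Gale
Pike ∨ Gale = Pike
Fern ∧ Pike = Pike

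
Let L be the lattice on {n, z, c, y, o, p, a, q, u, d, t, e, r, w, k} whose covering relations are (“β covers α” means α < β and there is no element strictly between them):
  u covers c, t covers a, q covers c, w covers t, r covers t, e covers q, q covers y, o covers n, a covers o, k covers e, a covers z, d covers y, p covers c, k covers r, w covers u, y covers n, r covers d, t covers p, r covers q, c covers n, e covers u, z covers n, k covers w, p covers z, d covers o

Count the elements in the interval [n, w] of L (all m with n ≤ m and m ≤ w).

9

The interval [n, w] = {a, c, n, o, p, t, u, w, z}, which has 9 elements.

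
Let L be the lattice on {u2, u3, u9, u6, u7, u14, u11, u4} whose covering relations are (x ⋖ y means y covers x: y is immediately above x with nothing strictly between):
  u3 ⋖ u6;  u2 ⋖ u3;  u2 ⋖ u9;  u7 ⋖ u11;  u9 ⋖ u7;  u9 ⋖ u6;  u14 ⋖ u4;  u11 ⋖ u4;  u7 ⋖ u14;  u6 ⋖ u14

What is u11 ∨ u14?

Common upper bounds of {u11, u14}: u4.
The least among these is u4.

u4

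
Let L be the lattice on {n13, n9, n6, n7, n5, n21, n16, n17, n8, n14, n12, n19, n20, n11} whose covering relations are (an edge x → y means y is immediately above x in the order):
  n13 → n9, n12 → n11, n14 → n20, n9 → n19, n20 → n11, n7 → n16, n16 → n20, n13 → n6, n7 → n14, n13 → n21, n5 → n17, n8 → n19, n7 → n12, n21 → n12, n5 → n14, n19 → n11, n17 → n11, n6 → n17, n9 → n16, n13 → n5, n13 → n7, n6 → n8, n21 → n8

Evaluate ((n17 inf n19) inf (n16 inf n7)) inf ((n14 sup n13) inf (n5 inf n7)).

n17 ∧ n19 = n6
n16 ∧ n7 = n7
n6 ∧ n7 = n13
n14 ∨ n13 = n14
n5 ∧ n7 = n13
n14 ∧ n13 = n13
n13 ∧ n13 = n13

n13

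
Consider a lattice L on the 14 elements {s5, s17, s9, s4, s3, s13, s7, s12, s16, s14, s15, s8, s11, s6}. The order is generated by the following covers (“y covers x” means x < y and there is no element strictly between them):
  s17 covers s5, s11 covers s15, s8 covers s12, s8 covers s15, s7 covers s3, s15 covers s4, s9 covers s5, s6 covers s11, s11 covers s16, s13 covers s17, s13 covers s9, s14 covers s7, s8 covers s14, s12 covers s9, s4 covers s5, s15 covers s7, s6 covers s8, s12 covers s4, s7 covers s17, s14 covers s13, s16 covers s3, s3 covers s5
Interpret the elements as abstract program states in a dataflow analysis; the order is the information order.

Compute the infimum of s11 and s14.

Common lower bounds of {s11, s14}: s17, s3, s5, s7.
The greatest among these is s7.

s7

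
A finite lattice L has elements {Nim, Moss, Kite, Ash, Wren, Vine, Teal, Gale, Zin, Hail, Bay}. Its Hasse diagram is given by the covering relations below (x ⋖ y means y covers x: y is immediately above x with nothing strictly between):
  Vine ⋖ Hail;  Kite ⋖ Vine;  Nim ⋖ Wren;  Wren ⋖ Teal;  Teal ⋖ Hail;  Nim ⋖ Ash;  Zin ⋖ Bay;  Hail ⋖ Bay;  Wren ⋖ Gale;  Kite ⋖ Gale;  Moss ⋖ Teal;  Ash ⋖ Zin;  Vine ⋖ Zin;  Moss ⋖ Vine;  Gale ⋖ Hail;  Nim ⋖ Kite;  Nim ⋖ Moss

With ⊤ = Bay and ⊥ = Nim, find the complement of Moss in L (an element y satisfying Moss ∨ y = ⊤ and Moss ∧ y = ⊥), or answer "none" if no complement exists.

none

For every candidate y, either Moss ∨ y ≠ Bay or Moss ∧ y ≠ Nim; no complement exists.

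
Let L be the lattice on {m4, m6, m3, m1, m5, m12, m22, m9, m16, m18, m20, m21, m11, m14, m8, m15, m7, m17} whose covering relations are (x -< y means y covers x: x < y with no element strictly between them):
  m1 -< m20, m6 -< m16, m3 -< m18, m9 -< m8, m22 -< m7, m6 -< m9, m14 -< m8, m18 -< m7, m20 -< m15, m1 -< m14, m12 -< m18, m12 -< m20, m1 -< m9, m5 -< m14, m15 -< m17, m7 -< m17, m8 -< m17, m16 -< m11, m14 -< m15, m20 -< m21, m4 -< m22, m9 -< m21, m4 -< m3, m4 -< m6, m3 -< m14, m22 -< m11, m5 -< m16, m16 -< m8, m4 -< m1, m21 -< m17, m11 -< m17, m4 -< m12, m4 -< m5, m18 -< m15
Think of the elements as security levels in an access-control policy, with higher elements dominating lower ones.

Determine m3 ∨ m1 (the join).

Common upper bounds of {m3, m1}: m14, m15, m17, m8.
The least among these is m14.

m14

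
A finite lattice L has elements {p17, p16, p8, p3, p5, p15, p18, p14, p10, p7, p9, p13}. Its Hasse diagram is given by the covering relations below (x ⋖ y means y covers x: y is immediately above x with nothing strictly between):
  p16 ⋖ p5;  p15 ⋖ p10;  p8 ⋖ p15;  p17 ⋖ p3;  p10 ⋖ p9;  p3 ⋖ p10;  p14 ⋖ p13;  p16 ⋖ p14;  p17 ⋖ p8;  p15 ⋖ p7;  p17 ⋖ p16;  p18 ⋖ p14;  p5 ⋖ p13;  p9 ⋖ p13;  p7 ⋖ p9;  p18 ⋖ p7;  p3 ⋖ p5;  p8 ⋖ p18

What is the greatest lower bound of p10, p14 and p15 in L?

Common lower bounds of {p10, p14, p15}: p17, p8.
The greatest among these is p8.

p8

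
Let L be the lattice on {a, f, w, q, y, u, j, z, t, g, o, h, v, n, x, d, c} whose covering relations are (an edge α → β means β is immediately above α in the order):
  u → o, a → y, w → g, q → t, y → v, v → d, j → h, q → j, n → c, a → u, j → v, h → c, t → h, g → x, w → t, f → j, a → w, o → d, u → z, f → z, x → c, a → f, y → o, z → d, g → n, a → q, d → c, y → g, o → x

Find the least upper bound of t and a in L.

Common upper bounds of {t, a}: c, h, t.
The least among these is t.

t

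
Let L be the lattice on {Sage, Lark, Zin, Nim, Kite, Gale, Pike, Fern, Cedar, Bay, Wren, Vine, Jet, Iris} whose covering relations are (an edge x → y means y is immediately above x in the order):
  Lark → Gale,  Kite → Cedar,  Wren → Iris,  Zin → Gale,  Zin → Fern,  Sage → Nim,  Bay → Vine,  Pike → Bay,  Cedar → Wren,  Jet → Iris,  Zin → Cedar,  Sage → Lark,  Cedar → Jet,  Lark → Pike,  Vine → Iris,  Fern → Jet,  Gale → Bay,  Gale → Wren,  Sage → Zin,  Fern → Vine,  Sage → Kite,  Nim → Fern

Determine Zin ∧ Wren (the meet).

Common lower bounds of {Zin, Wren}: Sage, Zin.
The greatest among these is Zin.

Zin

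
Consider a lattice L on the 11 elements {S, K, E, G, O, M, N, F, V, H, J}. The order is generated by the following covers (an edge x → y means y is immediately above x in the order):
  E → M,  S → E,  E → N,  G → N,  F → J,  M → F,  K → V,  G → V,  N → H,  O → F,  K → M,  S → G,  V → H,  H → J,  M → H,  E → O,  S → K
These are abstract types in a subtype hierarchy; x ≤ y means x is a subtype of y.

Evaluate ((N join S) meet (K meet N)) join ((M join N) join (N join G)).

N ∨ S = N
K ∧ N = S
N ∧ S = S
M ∨ N = H
N ∨ G = N
H ∨ N = H
S ∨ H = H

H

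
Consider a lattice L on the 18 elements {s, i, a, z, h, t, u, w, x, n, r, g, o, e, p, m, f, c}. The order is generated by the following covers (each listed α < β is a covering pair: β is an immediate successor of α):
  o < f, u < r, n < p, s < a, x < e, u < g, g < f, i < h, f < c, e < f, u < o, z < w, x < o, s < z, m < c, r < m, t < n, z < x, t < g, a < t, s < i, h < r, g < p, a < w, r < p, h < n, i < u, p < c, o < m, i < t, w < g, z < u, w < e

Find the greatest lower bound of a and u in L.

s

Common lower bounds of {a, u}: s.
The greatest among these is s.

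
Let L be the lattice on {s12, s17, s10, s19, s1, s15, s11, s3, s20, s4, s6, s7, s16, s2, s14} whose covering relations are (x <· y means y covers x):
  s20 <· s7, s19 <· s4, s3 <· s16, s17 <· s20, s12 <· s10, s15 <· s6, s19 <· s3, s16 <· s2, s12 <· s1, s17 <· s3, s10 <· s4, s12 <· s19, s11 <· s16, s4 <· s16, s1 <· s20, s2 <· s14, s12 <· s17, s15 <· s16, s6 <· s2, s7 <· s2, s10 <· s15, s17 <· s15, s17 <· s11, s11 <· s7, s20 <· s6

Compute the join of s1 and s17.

Common upper bounds of {s1, s17}: s14, s2, s20, s6, s7.
The least among these is s20.

s20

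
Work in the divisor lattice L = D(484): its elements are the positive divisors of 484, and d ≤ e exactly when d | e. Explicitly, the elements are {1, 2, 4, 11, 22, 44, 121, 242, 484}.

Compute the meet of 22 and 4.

In the divisibility order, the meet is the greatest common divisor: gcd(22, 4) = 2.

2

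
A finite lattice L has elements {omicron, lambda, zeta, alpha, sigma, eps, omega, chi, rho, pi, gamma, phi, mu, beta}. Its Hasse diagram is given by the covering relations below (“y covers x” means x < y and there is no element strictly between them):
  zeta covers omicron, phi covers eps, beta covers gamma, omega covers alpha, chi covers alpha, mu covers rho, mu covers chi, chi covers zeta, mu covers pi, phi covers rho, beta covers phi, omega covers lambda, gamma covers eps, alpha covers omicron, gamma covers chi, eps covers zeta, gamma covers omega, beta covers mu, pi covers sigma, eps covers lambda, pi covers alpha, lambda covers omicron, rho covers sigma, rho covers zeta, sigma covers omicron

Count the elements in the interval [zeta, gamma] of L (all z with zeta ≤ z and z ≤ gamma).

The interval [zeta, gamma] = {chi, eps, gamma, zeta}, which has 4 elements.

4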